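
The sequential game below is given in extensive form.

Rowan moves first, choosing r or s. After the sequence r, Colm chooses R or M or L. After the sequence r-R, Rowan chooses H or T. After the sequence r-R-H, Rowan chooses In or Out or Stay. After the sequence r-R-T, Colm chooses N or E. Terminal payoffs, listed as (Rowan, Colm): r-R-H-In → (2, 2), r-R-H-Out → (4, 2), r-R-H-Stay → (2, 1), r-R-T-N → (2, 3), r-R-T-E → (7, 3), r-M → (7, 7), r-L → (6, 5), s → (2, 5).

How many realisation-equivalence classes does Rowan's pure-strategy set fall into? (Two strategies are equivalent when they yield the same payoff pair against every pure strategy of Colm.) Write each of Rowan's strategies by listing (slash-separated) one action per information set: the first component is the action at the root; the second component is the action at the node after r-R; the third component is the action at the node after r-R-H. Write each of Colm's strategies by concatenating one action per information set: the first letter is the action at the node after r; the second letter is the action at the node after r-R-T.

Rowan has 12 pure strategies: r/H/In, r/H/Out, r/H/Stay, r/T/In, r/T/Out, r/T/Stay, s/H/In, s/H/Out, s/H/Stay, s/T/In, s/T/Out, s/T/Stay. Columns: RN, RE, MN, ME, LN, LE.
{r/H/In} → row (2,2) (2,2) (7,7) (7,7) (6,5) (6,5)
{r/H/Out} → row (4,2) (4,2) (7,7) (7,7) (6,5) (6,5)
{r/H/Stay} → row (2,1) (2,1) (7,7) (7,7) (6,5) (6,5)
{r/T/In, r/T/Out, r/T/Stay} → row (2,3) (7,3) (7,7) (7,7) (6,5) (6,5)
{s/H/In, s/H/Out, s/H/Stay, s/T/In, s/T/Out, s/T/Stay} → row (2,5) (2,5) (2,5) (2,5) (2,5) (2,5)
That's 5 distinct rows out of 12 strategies.

5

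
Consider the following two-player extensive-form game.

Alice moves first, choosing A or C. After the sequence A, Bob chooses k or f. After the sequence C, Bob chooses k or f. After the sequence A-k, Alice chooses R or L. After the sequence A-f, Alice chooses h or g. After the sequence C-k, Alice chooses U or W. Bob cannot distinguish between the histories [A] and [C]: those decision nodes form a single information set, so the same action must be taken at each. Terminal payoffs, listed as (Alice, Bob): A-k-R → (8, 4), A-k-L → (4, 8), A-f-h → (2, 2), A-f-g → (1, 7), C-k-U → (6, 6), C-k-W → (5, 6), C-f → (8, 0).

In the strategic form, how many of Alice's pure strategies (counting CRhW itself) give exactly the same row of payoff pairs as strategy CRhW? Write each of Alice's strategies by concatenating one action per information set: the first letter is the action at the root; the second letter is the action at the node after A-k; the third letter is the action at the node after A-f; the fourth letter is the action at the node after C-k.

4

Row for CRhW (columns k, f): (5,6) (8,0).
Under CRhW, Alice's choice at the node after A-k and at the node after A-f can never be reached regardless of what Bob does, so varying those choices leaves every outcome unchanged.
Holding the reachable choices fixed and varying the unreachable ones freely already gives 2 × 2 = 4 equivalent strategies.
No other strategy reproduces this row, so those 4 are the full class: CRhW, CRgW, CLhW, CLgW.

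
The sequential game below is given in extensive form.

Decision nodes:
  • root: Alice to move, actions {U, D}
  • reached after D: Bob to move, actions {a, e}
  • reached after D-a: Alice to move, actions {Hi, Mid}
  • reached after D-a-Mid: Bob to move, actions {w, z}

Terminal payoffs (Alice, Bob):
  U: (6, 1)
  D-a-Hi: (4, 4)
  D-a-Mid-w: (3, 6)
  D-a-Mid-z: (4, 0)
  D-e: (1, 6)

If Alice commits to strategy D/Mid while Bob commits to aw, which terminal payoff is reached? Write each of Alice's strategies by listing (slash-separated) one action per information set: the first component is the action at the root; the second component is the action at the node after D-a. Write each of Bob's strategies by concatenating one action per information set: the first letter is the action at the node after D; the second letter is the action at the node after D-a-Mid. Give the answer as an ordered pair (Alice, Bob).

(3, 6)

Trace the play path from the root:
  Alice plays D
  Bob plays a at [D]
  Alice plays Mid at [D-a]
  Bob plays w at [D-a-Mid]
→ terminal payoff (3, 6).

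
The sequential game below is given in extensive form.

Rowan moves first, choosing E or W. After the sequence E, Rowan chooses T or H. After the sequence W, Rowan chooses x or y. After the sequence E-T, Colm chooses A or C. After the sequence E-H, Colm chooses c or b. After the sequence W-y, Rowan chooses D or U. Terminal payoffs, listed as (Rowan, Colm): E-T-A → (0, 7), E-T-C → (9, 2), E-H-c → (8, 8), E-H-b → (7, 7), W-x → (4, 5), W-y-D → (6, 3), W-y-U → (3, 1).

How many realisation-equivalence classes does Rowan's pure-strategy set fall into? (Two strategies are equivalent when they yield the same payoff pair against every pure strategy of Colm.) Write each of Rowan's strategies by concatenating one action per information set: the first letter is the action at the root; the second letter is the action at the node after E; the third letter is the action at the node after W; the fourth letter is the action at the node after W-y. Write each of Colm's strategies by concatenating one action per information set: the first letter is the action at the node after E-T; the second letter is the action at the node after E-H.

5

Rowan has 16 pure strategies: ETxD, ETxU, ETyD, ETyU, EHxD, EHxU, EHyD, EHyU, WTxD, WTxU, WTyD, WTyU, WHxD, WHxU, WHyD, WHyU. Columns: Ac, Ab, Cc, Cb.
{ETxD, ETxU, ETyD, ETyU} → row (0,7) (0,7) (9,2) (9,2)
{EHxD, EHxU, EHyD, EHyU} → row (8,8) (7,7) (8,8) (7,7)
{WTxD, WTxU, WHxD, WHxU} → row (4,5) (4,5) (4,5) (4,5)
{WTyD, WHyD} → row (6,3) (6,3) (6,3) (6,3)
{WTyU, WHyU} → row (3,1) (3,1) (3,1) (3,1)
That's 5 distinct rows out of 16 strategies.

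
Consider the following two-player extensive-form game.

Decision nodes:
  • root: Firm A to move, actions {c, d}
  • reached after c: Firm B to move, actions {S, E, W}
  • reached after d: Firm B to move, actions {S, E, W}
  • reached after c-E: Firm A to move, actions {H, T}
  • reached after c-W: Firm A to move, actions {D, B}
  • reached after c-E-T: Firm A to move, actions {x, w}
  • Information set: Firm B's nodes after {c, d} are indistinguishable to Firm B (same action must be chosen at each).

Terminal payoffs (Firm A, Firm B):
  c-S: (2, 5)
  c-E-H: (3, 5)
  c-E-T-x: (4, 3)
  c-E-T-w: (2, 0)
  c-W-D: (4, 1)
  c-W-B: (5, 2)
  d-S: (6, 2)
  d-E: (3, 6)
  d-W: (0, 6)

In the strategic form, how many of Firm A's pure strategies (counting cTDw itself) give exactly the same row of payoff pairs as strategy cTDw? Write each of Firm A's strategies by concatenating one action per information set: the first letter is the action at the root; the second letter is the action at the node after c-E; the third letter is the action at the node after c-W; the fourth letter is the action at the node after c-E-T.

Row for cTDw (columns S, E, W): (2,5) (2,0) (4,1).
Every one of Firm A's information sets is on the play path for some reply by Firm B when Firm A follows cTDw.
Changing the action at any of them therefore changes at least one column, so only cTDw itself gives this row.

1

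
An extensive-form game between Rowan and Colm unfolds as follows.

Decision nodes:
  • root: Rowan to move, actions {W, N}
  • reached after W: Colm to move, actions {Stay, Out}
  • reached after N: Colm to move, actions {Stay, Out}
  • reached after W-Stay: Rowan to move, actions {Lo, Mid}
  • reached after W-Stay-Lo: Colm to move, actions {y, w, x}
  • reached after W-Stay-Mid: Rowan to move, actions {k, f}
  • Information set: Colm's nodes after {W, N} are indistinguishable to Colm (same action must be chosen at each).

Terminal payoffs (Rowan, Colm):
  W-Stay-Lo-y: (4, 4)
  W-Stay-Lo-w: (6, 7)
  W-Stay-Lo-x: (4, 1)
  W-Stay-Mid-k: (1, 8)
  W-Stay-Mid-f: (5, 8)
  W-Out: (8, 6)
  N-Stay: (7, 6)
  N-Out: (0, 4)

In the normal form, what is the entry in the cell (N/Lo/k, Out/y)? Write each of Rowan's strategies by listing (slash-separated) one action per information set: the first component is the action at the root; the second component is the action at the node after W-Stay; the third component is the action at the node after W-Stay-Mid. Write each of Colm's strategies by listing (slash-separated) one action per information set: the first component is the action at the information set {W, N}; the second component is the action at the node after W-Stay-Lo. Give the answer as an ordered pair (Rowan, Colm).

Trace the play path from the root:
  Rowan plays N
  Colm plays Out at [N]
→ terminal payoff (0, 4).
(Rowan's choice at the node after W-Stay is never reached on this path, so it doesn't affect the outcome.)

(0, 4)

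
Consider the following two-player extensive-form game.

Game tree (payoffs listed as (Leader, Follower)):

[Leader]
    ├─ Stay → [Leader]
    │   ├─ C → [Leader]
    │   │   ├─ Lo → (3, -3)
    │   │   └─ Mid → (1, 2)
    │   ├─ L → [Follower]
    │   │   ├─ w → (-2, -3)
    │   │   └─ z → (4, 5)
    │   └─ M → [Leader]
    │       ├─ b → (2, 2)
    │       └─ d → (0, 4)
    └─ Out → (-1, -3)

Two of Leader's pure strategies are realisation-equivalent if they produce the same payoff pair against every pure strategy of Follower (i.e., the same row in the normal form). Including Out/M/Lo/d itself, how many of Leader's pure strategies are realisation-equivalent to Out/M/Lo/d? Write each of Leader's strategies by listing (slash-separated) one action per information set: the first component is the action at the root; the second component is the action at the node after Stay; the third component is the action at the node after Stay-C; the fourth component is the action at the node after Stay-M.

Row for Out/M/Lo/d (columns w, z): (-1,-3) (-1,-3).
Under Out/M/Lo/d, Leader's choice at the node after Stay and at the node after Stay-C and at the node after Stay-M can never be reached regardless of what Follower does, so varying those choices leaves every outcome unchanged.
Holding the reachable choices fixed and varying the unreachable ones freely already gives 3 × 2 × 2 = 12 equivalent strategies.
No other strategy reproduces this row, so those 12 are the full class: Out/C/Lo/b, Out/C/Lo/d, Out/C/Mid/b, Out/C/Mid/d, Out/L/Lo/b, Out/L/Lo/d, Out/L/Mid/b, Out/L/Mid/d, Out/M/Lo/b, Out/M/Lo/d, Out/M/Mid/b, Out/M/Mid/d.

12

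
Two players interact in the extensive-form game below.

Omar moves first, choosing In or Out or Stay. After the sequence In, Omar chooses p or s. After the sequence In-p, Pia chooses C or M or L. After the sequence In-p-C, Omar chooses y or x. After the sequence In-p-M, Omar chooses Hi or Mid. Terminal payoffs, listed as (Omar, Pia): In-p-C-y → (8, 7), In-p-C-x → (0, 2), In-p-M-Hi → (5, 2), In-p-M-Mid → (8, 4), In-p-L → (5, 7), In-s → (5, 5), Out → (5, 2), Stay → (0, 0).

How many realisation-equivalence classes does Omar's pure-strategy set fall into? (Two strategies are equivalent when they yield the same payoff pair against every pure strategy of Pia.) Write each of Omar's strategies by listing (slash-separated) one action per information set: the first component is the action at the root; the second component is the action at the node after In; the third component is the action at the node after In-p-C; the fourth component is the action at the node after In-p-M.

7

Omar has 24 pure strategies: In/p/y/Hi, In/p/y/Mid, In/p/x/Hi, In/p/x/Mid, In/s/y/Hi, In/s/y/Mid, In/s/x/Hi, In/s/x/Mid, Out/p/y/Hi, Out/p/y/Mid, Out/p/x/Hi, Out/p/x/Mid, Out/s/y/Hi, Out/s/y/Mid, Out/s/x/Hi, Out/s/x/Mid, Stay/p/y/Hi, Stay/p/y/Mid, Stay/p/x/Hi, Stay/p/x/Mid, Stay/s/y/Hi, Stay/s/y/Mid, Stay/s/x/Hi, Stay/s/x/Mid. Columns: C, M, L.
{In/p/y/Hi} → row (8,7) (5,2) (5,7)
{In/p/y/Mid} → row (8,7) (8,4) (5,7)
{In/p/x/Hi} → row (0,2) (5,2) (5,7)
{In/p/x/Mid} → row (0,2) (8,4) (5,7)
{In/s/y/Hi, In/s/y/Mid, In/s/x/Hi, In/s/x/Mid} → row (5,5) (5,5) (5,5)
{Out/p/y/Hi, Out/p/y/Mid, Out/p/x/Hi, Out/p/x/Mid, Out/s/y/Hi, Out/s/y/Mid, Out/s/x/Hi, Out/s/x/Mid} → row (5,2) (5,2) (5,2)
{Stay/p/y/Hi, Stay/p/y/Mid, Stay/p/x/Hi, Stay/p/x/Mid, Stay/s/y/Hi, Stay/s/y/Mid, Stay/s/x/Hi, Stay/s/x/Mid} → row (0,0) (0,0) (0,0)
That's 7 distinct rows out of 24 strategies.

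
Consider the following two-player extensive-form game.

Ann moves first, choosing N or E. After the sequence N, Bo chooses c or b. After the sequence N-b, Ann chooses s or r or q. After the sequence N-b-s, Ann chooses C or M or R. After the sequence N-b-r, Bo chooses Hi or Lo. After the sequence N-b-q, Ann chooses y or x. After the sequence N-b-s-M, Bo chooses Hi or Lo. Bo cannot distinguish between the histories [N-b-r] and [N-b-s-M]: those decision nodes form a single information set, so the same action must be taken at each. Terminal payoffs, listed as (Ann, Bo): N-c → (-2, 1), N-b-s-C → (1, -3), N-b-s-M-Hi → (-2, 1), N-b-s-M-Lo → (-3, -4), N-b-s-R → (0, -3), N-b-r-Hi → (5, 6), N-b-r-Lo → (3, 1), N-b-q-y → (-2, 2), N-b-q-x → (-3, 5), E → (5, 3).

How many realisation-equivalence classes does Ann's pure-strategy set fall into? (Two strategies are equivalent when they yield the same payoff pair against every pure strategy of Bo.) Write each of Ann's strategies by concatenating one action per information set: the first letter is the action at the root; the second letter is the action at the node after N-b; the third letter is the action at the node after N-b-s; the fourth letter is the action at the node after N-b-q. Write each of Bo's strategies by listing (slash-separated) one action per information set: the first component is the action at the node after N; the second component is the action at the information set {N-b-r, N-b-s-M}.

7

Ann has 36 pure strategies: NsCy, NsCx, NsMy, NsMx, NsRy, NsRx, NrCy, NrCx, NrMy, NrMx, NrRy, NrRx, NqCy, NqCx, NqMy, NqMx, NqRy, NqRx, EsCy, EsCx, EsMy, EsMx, EsRy, EsRx, ErCy, ErCx, ErMy, ErMx, ErRy, ErRx, EqCy, EqCx, EqMy, EqMx, EqRy, EqRx. Columns: c/Hi, c/Lo, b/Hi, b/Lo.
{NsCy, NsCx} → row (-2,1) (-2,1) (1,-3) (1,-3)
{NsMy, NsMx} → row (-2,1) (-2,1) (-2,1) (-3,-4)
{NsRy, NsRx} → row (-2,1) (-2,1) (0,-3) (0,-3)
{NrCy, NrCx, NrMy, NrMx, NrRy, NrRx} → row (-2,1) (-2,1) (5,6) (3,1)
{NqCy, NqMy, NqRy} → row (-2,1) (-2,1) (-2,2) (-2,2)
{NqCx, NqMx, NqRx} → row (-2,1) (-2,1) (-3,5) (-3,5)
{EsCy, EsCx, EsMy, EsMx, EsRy, EsRx, ErCy, ErCx, ErMy, ErMx, ErRy, ErRx, EqCy, EqCx, EqMy, EqMx, EqRy, EqRx} → row (5,3) (5,3) (5,3) (5,3)
That's 7 distinct rows out of 36 strategies.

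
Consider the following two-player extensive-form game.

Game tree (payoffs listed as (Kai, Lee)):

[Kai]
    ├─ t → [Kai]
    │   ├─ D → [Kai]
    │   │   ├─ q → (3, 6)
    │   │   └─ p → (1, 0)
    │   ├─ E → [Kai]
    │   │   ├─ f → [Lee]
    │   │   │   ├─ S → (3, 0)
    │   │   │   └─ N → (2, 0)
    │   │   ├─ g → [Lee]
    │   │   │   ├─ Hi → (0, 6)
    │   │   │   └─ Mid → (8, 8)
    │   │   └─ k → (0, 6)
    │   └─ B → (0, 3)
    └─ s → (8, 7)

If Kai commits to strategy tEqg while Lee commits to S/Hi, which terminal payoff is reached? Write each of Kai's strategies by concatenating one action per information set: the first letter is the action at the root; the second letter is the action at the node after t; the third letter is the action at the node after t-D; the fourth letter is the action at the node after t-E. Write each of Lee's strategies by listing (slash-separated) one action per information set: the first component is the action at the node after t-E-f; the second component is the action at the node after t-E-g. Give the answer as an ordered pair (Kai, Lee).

(0, 6)

Trace the play path from the root:
  Kai plays t
  Kai plays E at [t]
  Kai plays g at [t-E]
  Lee plays Hi at [t-E-g]
→ terminal payoff (0, 6).
(Kai's choice at the node after t-D is never reached on this path, so it doesn't affect the outcome.)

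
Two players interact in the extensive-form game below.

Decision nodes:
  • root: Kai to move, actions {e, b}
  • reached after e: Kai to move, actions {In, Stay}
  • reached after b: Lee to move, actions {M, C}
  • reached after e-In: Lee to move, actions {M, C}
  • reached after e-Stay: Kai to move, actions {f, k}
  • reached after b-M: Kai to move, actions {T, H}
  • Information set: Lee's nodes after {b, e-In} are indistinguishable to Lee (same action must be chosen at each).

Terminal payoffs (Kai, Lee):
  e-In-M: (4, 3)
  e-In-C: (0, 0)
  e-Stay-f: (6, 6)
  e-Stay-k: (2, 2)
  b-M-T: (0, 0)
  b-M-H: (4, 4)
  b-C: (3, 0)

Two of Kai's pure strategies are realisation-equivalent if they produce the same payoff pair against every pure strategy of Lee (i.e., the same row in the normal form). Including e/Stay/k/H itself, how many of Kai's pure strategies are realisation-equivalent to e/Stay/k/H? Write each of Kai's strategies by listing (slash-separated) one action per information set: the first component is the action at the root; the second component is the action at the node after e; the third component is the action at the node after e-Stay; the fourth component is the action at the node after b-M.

2

Row for e/Stay/k/H (columns M, C): (2,2) (2,2).
Under e/Stay/k/H, Kai's choice at the node after b-M can never be reached regardless of what Lee does, so varying those choices leaves every outcome unchanged.
Holding the reachable choices fixed and varying the unreachable one freely already gives 2 equivalent strategies.
No other strategy reproduces this row, so those 2 are the full class: e/Stay/k/T, e/Stay/k/H.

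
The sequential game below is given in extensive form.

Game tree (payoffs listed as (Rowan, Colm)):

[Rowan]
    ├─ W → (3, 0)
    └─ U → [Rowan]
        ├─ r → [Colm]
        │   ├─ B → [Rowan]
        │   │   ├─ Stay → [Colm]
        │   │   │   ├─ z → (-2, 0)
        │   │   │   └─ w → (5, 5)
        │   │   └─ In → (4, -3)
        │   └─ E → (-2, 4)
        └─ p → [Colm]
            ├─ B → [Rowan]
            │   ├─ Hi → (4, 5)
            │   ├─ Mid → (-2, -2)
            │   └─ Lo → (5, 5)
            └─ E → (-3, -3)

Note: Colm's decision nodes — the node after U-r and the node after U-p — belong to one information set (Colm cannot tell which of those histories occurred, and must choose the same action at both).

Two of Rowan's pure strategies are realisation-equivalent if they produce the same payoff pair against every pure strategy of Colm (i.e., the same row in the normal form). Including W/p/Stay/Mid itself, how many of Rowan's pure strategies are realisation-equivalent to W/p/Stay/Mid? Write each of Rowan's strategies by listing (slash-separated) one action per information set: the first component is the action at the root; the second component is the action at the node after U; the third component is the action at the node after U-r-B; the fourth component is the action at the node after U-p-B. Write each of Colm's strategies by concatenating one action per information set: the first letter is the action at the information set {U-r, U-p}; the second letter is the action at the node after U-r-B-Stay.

Row for W/p/Stay/Mid (columns Bz, Bw, Ez, Ew): (3,0) (3,0) (3,0) (3,0).
Under W/p/Stay/Mid, Rowan's choice at the node after U and at the node after U-r-B and at the node after U-p-B can never be reached regardless of what Colm does, so varying those choices leaves every outcome unchanged.
Holding the reachable choices fixed and varying the unreachable ones freely already gives 2 × 2 × 3 = 12 equivalent strategies.
No other strategy reproduces this row, so those 12 are the full class: W/r/Stay/Hi, W/r/Stay/Mid, W/r/Stay/Lo, W/r/In/Hi, W/r/In/Mid, W/r/In/Lo, W/p/Stay/Hi, W/p/Stay/Mid, W/p/Stay/Lo, W/p/In/Hi, W/p/In/Mid, W/p/In/Lo.

12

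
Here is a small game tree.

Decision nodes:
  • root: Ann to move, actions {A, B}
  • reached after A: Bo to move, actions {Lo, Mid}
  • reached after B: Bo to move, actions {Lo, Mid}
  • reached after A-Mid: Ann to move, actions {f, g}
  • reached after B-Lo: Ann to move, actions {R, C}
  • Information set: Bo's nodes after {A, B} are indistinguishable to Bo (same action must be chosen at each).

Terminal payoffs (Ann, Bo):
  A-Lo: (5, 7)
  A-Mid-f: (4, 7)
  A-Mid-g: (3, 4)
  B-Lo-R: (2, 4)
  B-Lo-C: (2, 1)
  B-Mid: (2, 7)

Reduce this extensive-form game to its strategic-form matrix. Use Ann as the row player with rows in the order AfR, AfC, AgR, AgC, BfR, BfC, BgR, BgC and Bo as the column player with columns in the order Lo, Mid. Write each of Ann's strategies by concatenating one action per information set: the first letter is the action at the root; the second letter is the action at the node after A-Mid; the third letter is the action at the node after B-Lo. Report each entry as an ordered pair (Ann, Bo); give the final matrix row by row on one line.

Row AfR: Lo→(5,7), Mid→(4,7)
Row AfC: Lo→(5,7), Mid→(4,7)
Row AgR: Lo→(5,7), Mid→(3,4)
Row AgC: Lo→(5,7), Mid→(3,4)
Row BfR: Lo→(2,4), Mid→(2,7)
Row BfC: Lo→(2,1), Mid→(2,7)
Row BgR: Lo→(2,4), Mid→(2,7)
Row BgC: Lo→(2,1), Mid→(2,7)

AfR: (5,7) (4,7) | AfC: (5,7) (4,7) | AgR: (5,7) (3,4) | AgC: (5,7) (3,4) | BfR: (2,4) (2,7) | BfC: (2,1) (2,7) | BgR: (2,4) (2,7) | BgC: (2,1) (2,7)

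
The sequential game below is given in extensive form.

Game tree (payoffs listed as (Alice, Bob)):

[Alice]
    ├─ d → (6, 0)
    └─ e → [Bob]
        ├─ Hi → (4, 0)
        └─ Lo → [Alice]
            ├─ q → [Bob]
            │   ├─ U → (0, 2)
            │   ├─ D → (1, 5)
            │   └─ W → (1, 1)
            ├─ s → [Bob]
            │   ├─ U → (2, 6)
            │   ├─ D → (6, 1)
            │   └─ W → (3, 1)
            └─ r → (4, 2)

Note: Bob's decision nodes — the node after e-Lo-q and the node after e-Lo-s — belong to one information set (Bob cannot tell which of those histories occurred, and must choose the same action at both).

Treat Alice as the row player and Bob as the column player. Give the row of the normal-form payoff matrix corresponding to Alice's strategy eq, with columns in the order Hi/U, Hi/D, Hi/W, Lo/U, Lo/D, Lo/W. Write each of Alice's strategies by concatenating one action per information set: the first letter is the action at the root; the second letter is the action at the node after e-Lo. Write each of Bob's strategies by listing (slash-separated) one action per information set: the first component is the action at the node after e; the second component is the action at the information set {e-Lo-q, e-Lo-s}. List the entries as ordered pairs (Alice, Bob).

(4,0) (4,0) (4,0) (0,2) (1,5) (1,1)

vs Hi/U: Alice plays e → Bob plays Hi at [e] → (4, 0)
vs Hi/D: Alice plays e → Bob plays Hi at [e] → (4, 0)
vs Hi/W: Alice plays e → Bob plays Hi at [e] → (4, 0)
vs Lo/U: Alice plays e → Bob plays Lo at [e] → Alice plays q at [e-Lo] → Bob plays U at [e-Lo-q] → (0, 2)
vs Lo/D: Alice plays e → Bob plays Lo at [e] → Alice plays q at [e-Lo] → Bob plays D at [e-Lo-q] → (1, 5)
vs Lo/W: Alice plays e → Bob plays Lo at [e] → Alice plays q at [e-Lo] → Bob plays W at [e-Lo-q] → (1, 1)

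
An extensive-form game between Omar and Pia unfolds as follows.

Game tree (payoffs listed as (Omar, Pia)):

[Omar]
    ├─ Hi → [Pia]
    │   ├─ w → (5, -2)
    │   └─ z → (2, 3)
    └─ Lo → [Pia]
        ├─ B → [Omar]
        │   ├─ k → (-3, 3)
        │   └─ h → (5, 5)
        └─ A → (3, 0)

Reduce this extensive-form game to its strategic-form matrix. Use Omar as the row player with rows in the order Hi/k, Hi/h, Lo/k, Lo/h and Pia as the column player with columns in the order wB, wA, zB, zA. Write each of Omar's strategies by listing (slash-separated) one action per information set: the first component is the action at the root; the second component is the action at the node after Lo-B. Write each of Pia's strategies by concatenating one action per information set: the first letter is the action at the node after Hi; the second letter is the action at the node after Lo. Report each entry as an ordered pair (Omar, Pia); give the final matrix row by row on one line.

Hi/k: (5,-2) (5,-2) (2,3) (2,3) | Hi/h: (5,-2) (5,-2) (2,3) (2,3) | Lo/k: (-3,3) (3,0) (-3,3) (3,0) | Lo/h: (5,5) (3,0) (5,5) (3,0)

           wB       wA       zB       zA
Hi/k   (5,-2)   (5,-2)    (2,3)    (2,3)
Hi/h   (5,-2)   (5,-2)    (2,3)    (2,3)
Lo/k   (-3,3)    (3,0)   (-3,3)    (3,0)
Lo/h    (5,5)    (3,0)    (5,5)    (3,0)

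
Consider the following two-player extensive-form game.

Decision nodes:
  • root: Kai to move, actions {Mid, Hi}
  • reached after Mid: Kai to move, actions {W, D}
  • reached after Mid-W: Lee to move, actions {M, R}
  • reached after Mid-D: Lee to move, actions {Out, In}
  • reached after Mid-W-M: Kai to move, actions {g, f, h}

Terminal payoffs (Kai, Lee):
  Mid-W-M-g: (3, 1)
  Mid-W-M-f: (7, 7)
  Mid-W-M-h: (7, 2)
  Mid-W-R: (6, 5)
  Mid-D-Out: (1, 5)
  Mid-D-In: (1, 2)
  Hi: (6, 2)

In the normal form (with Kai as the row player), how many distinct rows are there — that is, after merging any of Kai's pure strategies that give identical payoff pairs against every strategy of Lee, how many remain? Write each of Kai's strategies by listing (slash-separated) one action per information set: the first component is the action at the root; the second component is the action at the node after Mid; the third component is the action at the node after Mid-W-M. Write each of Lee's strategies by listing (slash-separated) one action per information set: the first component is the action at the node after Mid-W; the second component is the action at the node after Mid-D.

Kai has 12 pure strategies: Mid/W/g, Mid/W/f, Mid/W/h, Mid/D/g, Mid/D/f, Mid/D/h, Hi/W/g, Hi/W/f, Hi/W/h, Hi/D/g, Hi/D/f, Hi/D/h. Columns: M/Out, M/In, R/Out, R/In.
{Mid/W/g} → row (3,1) (3,1) (6,5) (6,5)
{Mid/W/f} → row (7,7) (7,7) (6,5) (6,5)
{Mid/W/h} → row (7,2) (7,2) (6,5) (6,5)
{Mid/D/g, Mid/D/f, Mid/D/h} → row (1,5) (1,2) (1,5) (1,2)
{Hi/W/g, Hi/W/f, Hi/W/h, Hi/D/g, Hi/D/f, Hi/D/h} → row (6,2) (6,2) (6,2) (6,2)
That's 5 distinct rows out of 12 strategies.

5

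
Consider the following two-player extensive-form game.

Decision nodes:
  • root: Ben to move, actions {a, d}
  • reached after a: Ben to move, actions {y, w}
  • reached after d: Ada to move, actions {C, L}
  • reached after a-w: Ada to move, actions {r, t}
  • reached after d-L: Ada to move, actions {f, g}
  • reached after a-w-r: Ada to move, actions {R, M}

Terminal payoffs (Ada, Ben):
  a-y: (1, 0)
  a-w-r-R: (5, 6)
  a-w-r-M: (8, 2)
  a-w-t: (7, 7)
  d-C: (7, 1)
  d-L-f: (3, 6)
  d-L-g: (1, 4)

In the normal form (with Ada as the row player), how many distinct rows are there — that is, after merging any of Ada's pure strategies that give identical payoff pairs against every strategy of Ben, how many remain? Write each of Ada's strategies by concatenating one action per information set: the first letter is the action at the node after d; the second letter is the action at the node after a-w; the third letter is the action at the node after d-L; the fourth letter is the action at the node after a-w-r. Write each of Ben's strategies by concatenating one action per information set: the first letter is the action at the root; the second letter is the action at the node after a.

9

Ada has 16 pure strategies: CrfR, CrfM, CrgR, CrgM, CtfR, CtfM, CtgR, CtgM, LrfR, LrfM, LrgR, LrgM, LtfR, LtfM, LtgR, LtgM. Columns: ay, aw, dy, dw.
{CrfR, CrgR} → row (1,0) (5,6) (7,1) (7,1)
{CrfM, CrgM} → row (1,0) (8,2) (7,1) (7,1)
{CtfR, CtfM, CtgR, CtgM} → row (1,0) (7,7) (7,1) (7,1)
{LrfR} → row (1,0) (5,6) (3,6) (3,6)
{LrfM} → row (1,0) (8,2) (3,6) (3,6)
{LrgR} → row (1,0) (5,6) (1,4) (1,4)
{LrgM} → row (1,0) (8,2) (1,4) (1,4)
{LtfR, LtfM} → row (1,0) (7,7) (3,6) (3,6)
{LtgR, LtgM} → row (1,0) (7,7) (1,4) (1,4)
That's 9 distinct rows out of 16 strategies.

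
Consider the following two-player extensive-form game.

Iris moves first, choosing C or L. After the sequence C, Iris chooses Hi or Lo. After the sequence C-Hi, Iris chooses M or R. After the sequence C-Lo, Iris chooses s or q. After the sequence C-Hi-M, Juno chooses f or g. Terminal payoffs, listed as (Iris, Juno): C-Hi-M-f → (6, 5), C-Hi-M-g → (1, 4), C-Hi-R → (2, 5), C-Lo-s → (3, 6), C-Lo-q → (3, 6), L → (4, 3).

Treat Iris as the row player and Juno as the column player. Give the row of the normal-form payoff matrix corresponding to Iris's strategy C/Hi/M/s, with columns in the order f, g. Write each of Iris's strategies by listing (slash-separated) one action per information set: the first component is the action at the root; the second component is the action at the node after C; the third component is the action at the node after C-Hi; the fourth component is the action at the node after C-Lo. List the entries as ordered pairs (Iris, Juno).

(6,5) (1,4)

vs f: Iris plays C → Iris plays Hi at [C] → Iris plays M at [C-Hi] → Juno plays f at [C-Hi-M] → (6, 5)
vs g: Iris plays C → Iris plays Hi at [C] → Iris plays M at [C-Hi] → Juno plays g at [C-Hi-M] → (1, 4)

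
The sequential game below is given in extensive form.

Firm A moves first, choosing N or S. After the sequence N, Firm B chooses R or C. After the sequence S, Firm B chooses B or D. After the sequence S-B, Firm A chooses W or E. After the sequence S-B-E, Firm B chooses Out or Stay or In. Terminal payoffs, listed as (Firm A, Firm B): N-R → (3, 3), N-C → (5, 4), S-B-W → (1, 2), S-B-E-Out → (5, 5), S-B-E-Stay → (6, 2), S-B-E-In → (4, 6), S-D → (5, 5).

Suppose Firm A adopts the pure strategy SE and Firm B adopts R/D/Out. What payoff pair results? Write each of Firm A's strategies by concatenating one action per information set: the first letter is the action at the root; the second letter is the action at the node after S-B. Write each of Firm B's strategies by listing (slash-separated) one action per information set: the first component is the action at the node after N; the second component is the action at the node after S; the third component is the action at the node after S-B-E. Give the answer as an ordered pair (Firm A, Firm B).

Trace the play path from the root:
  Firm A plays S
  Firm B plays D at [S]
→ terminal payoff (5, 5).
(Firm A's choice at the node after S-B is never reached on this path, so it doesn't affect the outcome.)

(5, 5)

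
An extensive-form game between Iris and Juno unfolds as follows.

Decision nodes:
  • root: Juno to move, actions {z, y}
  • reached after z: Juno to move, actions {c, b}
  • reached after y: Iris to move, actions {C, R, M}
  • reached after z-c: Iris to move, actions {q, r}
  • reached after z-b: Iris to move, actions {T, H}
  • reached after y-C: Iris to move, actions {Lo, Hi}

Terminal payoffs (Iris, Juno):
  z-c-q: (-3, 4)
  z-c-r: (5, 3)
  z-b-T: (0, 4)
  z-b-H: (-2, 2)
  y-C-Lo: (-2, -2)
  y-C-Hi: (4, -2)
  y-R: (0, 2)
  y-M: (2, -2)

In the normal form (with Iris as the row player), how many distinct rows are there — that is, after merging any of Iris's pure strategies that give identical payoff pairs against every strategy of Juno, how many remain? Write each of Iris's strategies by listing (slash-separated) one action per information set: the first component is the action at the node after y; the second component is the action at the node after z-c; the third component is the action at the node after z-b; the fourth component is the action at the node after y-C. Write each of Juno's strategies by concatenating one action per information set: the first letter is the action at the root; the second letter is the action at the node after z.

16

Iris has 24 pure strategies: C/q/T/Lo, C/q/T/Hi, C/q/H/Lo, C/q/H/Hi, C/r/T/Lo, C/r/T/Hi, C/r/H/Lo, C/r/H/Hi, R/q/T/Lo, R/q/T/Hi, R/q/H/Lo, R/q/H/Hi, R/r/T/Lo, R/r/T/Hi, R/r/H/Lo, R/r/H/Hi, M/q/T/Lo, M/q/T/Hi, M/q/H/Lo, M/q/H/Hi, M/r/T/Lo, M/r/T/Hi, M/r/H/Lo, M/r/H/Hi. Columns: zc, zb, yc, yb.
{C/q/T/Lo} → row (-3,4) (0,4) (-2,-2) (-2,-2)
{C/q/T/Hi} → row (-3,4) (0,4) (4,-2) (4,-2)
{C/q/H/Lo} → row (-3,4) (-2,2) (-2,-2) (-2,-2)
{C/q/H/Hi} → row (-3,4) (-2,2) (4,-2) (4,-2)
{C/r/T/Lo} → row (5,3) (0,4) (-2,-2) (-2,-2)
{C/r/T/Hi} → row (5,3) (0,4) (4,-2) (4,-2)
{C/r/H/Lo} → row (5,3) (-2,2) (-2,-2) (-2,-2)
{C/r/H/Hi} → row (5,3) (-2,2) (4,-2) (4,-2)
{R/q/T/Lo, R/q/T/Hi} → row (-3,4) (0,4) (0,2) (0,2)
{R/q/H/Lo, R/q/H/Hi} → row (-3,4) (-2,2) (0,2) (0,2)
{R/r/T/Lo, R/r/T/Hi} → row (5,3) (0,4) (0,2) (0,2)
{R/r/H/Lo, R/r/H/Hi} → row (5,3) (-2,2) (0,2) (0,2)
{M/q/T/Lo, M/q/T/Hi} → row (-3,4) (0,4) (2,-2) (2,-2)
{M/q/H/Lo, M/q/H/Hi} → row (-3,4) (-2,2) (2,-2) (2,-2)
{M/r/T/Lo, M/r/T/Hi} → row (5,3) (0,4) (2,-2) (2,-2)
{M/r/H/Lo, M/r/H/Hi} → row (5,3) (-2,2) (2,-2) (2,-2)
That's 16 distinct rows out of 24 strategies.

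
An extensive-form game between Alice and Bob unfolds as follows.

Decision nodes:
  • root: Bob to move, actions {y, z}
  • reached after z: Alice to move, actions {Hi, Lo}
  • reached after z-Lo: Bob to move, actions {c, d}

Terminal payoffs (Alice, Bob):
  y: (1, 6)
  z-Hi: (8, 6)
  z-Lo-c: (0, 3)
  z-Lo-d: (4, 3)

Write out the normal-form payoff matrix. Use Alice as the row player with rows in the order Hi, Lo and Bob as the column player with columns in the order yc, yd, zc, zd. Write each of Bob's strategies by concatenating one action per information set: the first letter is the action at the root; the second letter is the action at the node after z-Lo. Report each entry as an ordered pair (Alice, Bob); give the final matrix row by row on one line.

           yc       yd       zc       zd
  Hi    (1,6)    (1,6)    (8,6)    (8,6)
  Lo    (1,6)    (1,6)    (0,3)    (4,3)

Hi: (1,6) (1,6) (8,6) (8,6) | Lo: (1,6) (1,6) (0,3) (4,3)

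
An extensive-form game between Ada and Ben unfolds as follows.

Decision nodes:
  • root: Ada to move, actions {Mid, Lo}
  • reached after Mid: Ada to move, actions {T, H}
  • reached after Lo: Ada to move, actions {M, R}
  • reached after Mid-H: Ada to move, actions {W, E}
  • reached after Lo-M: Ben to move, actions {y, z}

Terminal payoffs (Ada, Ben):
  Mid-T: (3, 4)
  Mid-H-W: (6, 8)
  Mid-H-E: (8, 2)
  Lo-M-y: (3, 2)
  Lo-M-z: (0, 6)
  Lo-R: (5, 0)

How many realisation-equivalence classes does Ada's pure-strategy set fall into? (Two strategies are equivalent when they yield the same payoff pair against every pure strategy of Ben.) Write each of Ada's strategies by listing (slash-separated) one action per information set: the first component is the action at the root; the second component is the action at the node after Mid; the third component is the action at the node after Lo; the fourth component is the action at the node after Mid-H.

5

Ada has 16 pure strategies: Mid/T/M/W, Mid/T/M/E, Mid/T/R/W, Mid/T/R/E, Mid/H/M/W, Mid/H/M/E, Mid/H/R/W, Mid/H/R/E, Lo/T/M/W, Lo/T/M/E, Lo/T/R/W, Lo/T/R/E, Lo/H/M/W, Lo/H/M/E, Lo/H/R/W, Lo/H/R/E. Columns: y, z.
{Mid/T/M/W, Mid/T/M/E, Mid/T/R/W, Mid/T/R/E} → row (3,4) (3,4)
{Mid/H/M/W, Mid/H/R/W} → row (6,8) (6,8)
{Mid/H/M/E, Mid/H/R/E} → row (8,2) (8,2)
{Lo/T/M/W, Lo/T/M/E, Lo/H/M/W, Lo/H/M/E} → row (3,2) (0,6)
{Lo/T/R/W, Lo/T/R/E, Lo/H/R/W, Lo/H/R/E} → row (5,0) (5,0)
That's 5 distinct rows out of 16 strategies.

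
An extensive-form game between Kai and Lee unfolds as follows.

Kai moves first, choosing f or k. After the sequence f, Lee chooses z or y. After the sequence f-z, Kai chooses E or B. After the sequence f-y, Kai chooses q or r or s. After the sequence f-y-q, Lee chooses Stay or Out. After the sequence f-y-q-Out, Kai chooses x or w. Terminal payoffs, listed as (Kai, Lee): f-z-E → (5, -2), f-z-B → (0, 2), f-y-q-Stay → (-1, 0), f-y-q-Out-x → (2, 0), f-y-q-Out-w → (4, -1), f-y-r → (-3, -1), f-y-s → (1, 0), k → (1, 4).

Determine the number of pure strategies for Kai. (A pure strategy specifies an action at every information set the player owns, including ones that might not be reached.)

Kai owns the root with actions {f, k} — two choices.
Kai owns the node after f-z with actions {E, B} — two choices.
Kai owns the node after f-y with actions {q, r, s} — three choices.
Kai owns the node after f-y-q-Out with actions {x, w} — two choices.
A pure strategy fixes one action at each information set independently, so the count is the product 2 × 2 × 3 × 2 = 24.

24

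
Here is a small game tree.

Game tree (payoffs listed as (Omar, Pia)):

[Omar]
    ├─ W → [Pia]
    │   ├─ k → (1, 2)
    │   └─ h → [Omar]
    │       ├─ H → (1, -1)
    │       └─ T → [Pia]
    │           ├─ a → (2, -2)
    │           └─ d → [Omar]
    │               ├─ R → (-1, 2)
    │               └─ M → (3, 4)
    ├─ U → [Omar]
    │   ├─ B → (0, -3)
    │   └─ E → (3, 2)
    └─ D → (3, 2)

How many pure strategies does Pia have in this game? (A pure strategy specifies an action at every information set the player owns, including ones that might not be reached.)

Pia owns the node after W with actions {k, h} — two choices.
Pia owns the node after W-h-T with actions {a, d} — two choices.
A pure strategy fixes one action at each information set independently, so the count is the product 2 × 2 = 4.

4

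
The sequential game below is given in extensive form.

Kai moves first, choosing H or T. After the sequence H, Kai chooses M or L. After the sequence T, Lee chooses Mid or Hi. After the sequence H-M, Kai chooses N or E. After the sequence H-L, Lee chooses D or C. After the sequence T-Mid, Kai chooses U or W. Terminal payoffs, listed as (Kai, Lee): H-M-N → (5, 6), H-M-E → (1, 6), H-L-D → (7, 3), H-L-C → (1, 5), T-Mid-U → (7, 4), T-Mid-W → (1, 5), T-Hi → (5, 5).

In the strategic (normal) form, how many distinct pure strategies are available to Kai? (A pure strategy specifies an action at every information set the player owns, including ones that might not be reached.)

16

Kai owns the root with actions {H, T} — two choices.
Kai owns the node after H with actions {M, L} — two choices.
Kai owns the node after H-M with actions {N, E} — two choices.
Kai owns the node after T-Mid with actions {U, W} — two choices.
A pure strategy fixes one action at each information set independently, so the count is the product 2 × 2 × 2 × 2 = 16.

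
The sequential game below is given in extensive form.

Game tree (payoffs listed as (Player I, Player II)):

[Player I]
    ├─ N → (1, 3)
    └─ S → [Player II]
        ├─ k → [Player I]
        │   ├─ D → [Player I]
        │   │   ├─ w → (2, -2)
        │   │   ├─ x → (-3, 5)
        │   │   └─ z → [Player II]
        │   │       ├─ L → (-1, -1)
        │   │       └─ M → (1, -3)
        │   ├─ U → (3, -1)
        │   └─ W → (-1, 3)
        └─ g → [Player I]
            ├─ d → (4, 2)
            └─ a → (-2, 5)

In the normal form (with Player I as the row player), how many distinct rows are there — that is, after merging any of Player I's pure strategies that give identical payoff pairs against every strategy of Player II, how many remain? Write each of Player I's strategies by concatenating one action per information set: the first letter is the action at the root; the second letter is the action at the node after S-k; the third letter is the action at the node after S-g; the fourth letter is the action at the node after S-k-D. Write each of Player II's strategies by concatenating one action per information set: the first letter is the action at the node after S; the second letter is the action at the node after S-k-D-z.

Player I has 36 pure strategies: NDdw, NDdx, NDdz, NDaw, NDax, NDaz, NUdw, NUdx, NUdz, NUaw, NUax, NUaz, NWdw, NWdx, NWdz, NWaw, NWax, NWaz, SDdw, SDdx, SDdz, SDaw, SDax, SDaz, SUdw, SUdx, SUdz, SUaw, SUax, SUaz, SWdw, SWdx, SWdz, SWaw, SWax, SWaz. Columns: kL, kM, gL, gM.
{NDdw, NDdx, NDdz, NDaw, NDax, NDaz, NUdw, NUdx, NUdz, NUaw, NUax, NUaz, NWdw, NWdx, NWdz, NWaw, NWax, NWaz} → row (1,3) (1,3) (1,3) (1,3)
{SDdw} → row (2,-2) (2,-2) (4,2) (4,2)
{SDdx} → row (-3,5) (-3,5) (4,2) (4,2)
{SDdz} → row (-1,-1) (1,-3) (4,2) (4,2)
{SDaw} → row (2,-2) (2,-2) (-2,5) (-2,5)
{SDax} → row (-3,5) (-3,5) (-2,5) (-2,5)
{SDaz} → row (-1,-1) (1,-3) (-2,5) (-2,5)
{SUdw, SUdx, SUdz} → row (3,-1) (3,-1) (4,2) (4,2)
{SUaw, SUax, SUaz} → row (3,-1) (3,-1) (-2,5) (-2,5)
{SWdw, SWdx, SWdz} → row (-1,3) (-1,3) (4,2) (4,2)
{SWaw, SWax, SWaz} → row (-1,3) (-1,3) (-2,5) (-2,5)
That's 11 distinct rows out of 36 strategies.

11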